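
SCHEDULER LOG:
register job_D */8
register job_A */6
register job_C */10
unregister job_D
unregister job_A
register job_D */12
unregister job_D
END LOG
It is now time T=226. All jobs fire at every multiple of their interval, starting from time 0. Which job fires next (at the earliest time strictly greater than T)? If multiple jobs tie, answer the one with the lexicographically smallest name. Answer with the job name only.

Op 1: register job_D */8 -> active={job_D:*/8}
Op 2: register job_A */6 -> active={job_A:*/6, job_D:*/8}
Op 3: register job_C */10 -> active={job_A:*/6, job_C:*/10, job_D:*/8}
Op 4: unregister job_D -> active={job_A:*/6, job_C:*/10}
Op 5: unregister job_A -> active={job_C:*/10}
Op 6: register job_D */12 -> active={job_C:*/10, job_D:*/12}
Op 7: unregister job_D -> active={job_C:*/10}
  job_C: interval 10, next fire after T=226 is 230
Earliest = 230, winner (lex tiebreak) = job_C

Answer: job_C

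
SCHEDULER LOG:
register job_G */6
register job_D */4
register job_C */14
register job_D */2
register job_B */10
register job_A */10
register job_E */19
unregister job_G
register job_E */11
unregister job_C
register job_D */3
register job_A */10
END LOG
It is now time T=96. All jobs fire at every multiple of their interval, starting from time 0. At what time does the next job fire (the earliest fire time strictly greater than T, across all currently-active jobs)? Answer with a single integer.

Answer: 99

Derivation:
Op 1: register job_G */6 -> active={job_G:*/6}
Op 2: register job_D */4 -> active={job_D:*/4, job_G:*/6}
Op 3: register job_C */14 -> active={job_C:*/14, job_D:*/4, job_G:*/6}
Op 4: register job_D */2 -> active={job_C:*/14, job_D:*/2, job_G:*/6}
Op 5: register job_B */10 -> active={job_B:*/10, job_C:*/14, job_D:*/2, job_G:*/6}
Op 6: register job_A */10 -> active={job_A:*/10, job_B:*/10, job_C:*/14, job_D:*/2, job_G:*/6}
Op 7: register job_E */19 -> active={job_A:*/10, job_B:*/10, job_C:*/14, job_D:*/2, job_E:*/19, job_G:*/6}
Op 8: unregister job_G -> active={job_A:*/10, job_B:*/10, job_C:*/14, job_D:*/2, job_E:*/19}
Op 9: register job_E */11 -> active={job_A:*/10, job_B:*/10, job_C:*/14, job_D:*/2, job_E:*/11}
Op 10: unregister job_C -> active={job_A:*/10, job_B:*/10, job_D:*/2, job_E:*/11}
Op 11: register job_D */3 -> active={job_A:*/10, job_B:*/10, job_D:*/3, job_E:*/11}
Op 12: register job_A */10 -> active={job_A:*/10, job_B:*/10, job_D:*/3, job_E:*/11}
  job_A: interval 10, next fire after T=96 is 100
  job_B: interval 10, next fire after T=96 is 100
  job_D: interval 3, next fire after T=96 is 99
  job_E: interval 11, next fire after T=96 is 99
Earliest fire time = 99 (job job_D)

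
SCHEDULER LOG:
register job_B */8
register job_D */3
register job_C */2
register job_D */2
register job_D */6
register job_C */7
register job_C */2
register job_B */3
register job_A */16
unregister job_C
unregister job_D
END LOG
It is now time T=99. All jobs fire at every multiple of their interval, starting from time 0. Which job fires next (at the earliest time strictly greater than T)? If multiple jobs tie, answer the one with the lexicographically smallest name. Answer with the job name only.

Answer: job_B

Derivation:
Op 1: register job_B */8 -> active={job_B:*/8}
Op 2: register job_D */3 -> active={job_B:*/8, job_D:*/3}
Op 3: register job_C */2 -> active={job_B:*/8, job_C:*/2, job_D:*/3}
Op 4: register job_D */2 -> active={job_B:*/8, job_C:*/2, job_D:*/2}
Op 5: register job_D */6 -> active={job_B:*/8, job_C:*/2, job_D:*/6}
Op 6: register job_C */7 -> active={job_B:*/8, job_C:*/7, job_D:*/6}
Op 7: register job_C */2 -> active={job_B:*/8, job_C:*/2, job_D:*/6}
Op 8: register job_B */3 -> active={job_B:*/3, job_C:*/2, job_D:*/6}
Op 9: register job_A */16 -> active={job_A:*/16, job_B:*/3, job_C:*/2, job_D:*/6}
Op 10: unregister job_C -> active={job_A:*/16, job_B:*/3, job_D:*/6}
Op 11: unregister job_D -> active={job_A:*/16, job_B:*/3}
  job_A: interval 16, next fire after T=99 is 112
  job_B: interval 3, next fire after T=99 is 102
Earliest = 102, winner (lex tiebreak) = job_B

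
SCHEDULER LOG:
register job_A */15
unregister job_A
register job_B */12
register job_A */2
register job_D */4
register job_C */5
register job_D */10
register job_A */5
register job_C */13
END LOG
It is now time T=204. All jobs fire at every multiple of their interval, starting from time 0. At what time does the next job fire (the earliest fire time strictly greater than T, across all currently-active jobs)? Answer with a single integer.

Answer: 205

Derivation:
Op 1: register job_A */15 -> active={job_A:*/15}
Op 2: unregister job_A -> active={}
Op 3: register job_B */12 -> active={job_B:*/12}
Op 4: register job_A */2 -> active={job_A:*/2, job_B:*/12}
Op 5: register job_D */4 -> active={job_A:*/2, job_B:*/12, job_D:*/4}
Op 6: register job_C */5 -> active={job_A:*/2, job_B:*/12, job_C:*/5, job_D:*/4}
Op 7: register job_D */10 -> active={job_A:*/2, job_B:*/12, job_C:*/5, job_D:*/10}
Op 8: register job_A */5 -> active={job_A:*/5, job_B:*/12, job_C:*/5, job_D:*/10}
Op 9: register job_C */13 -> active={job_A:*/5, job_B:*/12, job_C:*/13, job_D:*/10}
  job_A: interval 5, next fire after T=204 is 205
  job_B: interval 12, next fire after T=204 is 216
  job_C: interval 13, next fire after T=204 is 208
  job_D: interval 10, next fire after T=204 is 210
Earliest fire time = 205 (job job_A)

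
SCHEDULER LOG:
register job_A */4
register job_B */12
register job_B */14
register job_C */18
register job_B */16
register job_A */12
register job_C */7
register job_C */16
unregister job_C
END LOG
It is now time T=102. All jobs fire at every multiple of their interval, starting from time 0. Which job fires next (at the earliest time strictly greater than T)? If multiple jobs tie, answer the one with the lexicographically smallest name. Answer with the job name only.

Answer: job_A

Derivation:
Op 1: register job_A */4 -> active={job_A:*/4}
Op 2: register job_B */12 -> active={job_A:*/4, job_B:*/12}
Op 3: register job_B */14 -> active={job_A:*/4, job_B:*/14}
Op 4: register job_C */18 -> active={job_A:*/4, job_B:*/14, job_C:*/18}
Op 5: register job_B */16 -> active={job_A:*/4, job_B:*/16, job_C:*/18}
Op 6: register job_A */12 -> active={job_A:*/12, job_B:*/16, job_C:*/18}
Op 7: register job_C */7 -> active={job_A:*/12, job_B:*/16, job_C:*/7}
Op 8: register job_C */16 -> active={job_A:*/12, job_B:*/16, job_C:*/16}
Op 9: unregister job_C -> active={job_A:*/12, job_B:*/16}
  job_A: interval 12, next fire after T=102 is 108
  job_B: interval 16, next fire after T=102 is 112
Earliest = 108, winner (lex tiebreak) = job_A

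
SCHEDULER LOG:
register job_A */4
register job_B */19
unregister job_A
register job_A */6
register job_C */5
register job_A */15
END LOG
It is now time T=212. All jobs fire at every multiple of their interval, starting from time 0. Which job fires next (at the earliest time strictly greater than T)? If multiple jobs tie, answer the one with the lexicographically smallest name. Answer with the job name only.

Answer: job_C

Derivation:
Op 1: register job_A */4 -> active={job_A:*/4}
Op 2: register job_B */19 -> active={job_A:*/4, job_B:*/19}
Op 3: unregister job_A -> active={job_B:*/19}
Op 4: register job_A */6 -> active={job_A:*/6, job_B:*/19}
Op 5: register job_C */5 -> active={job_A:*/6, job_B:*/19, job_C:*/5}
Op 6: register job_A */15 -> active={job_A:*/15, job_B:*/19, job_C:*/5}
  job_A: interval 15, next fire after T=212 is 225
  job_B: interval 19, next fire after T=212 is 228
  job_C: interval 5, next fire after T=212 is 215
Earliest = 215, winner (lex tiebreak) = job_C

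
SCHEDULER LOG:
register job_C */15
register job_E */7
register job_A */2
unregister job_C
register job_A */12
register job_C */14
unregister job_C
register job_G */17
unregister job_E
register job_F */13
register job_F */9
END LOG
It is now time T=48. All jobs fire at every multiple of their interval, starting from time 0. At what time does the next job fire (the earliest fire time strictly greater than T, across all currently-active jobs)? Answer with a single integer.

Op 1: register job_C */15 -> active={job_C:*/15}
Op 2: register job_E */7 -> active={job_C:*/15, job_E:*/7}
Op 3: register job_A */2 -> active={job_A:*/2, job_C:*/15, job_E:*/7}
Op 4: unregister job_C -> active={job_A:*/2, job_E:*/7}
Op 5: register job_A */12 -> active={job_A:*/12, job_E:*/7}
Op 6: register job_C */14 -> active={job_A:*/12, job_C:*/14, job_E:*/7}
Op 7: unregister job_C -> active={job_A:*/12, job_E:*/7}
Op 8: register job_G */17 -> active={job_A:*/12, job_E:*/7, job_G:*/17}
Op 9: unregister job_E -> active={job_A:*/12, job_G:*/17}
Op 10: register job_F */13 -> active={job_A:*/12, job_F:*/13, job_G:*/17}
Op 11: register job_F */9 -> active={job_A:*/12, job_F:*/9, job_G:*/17}
  job_A: interval 12, next fire after T=48 is 60
  job_F: interval 9, next fire after T=48 is 54
  job_G: interval 17, next fire after T=48 is 51
Earliest fire time = 51 (job job_G)

Answer: 51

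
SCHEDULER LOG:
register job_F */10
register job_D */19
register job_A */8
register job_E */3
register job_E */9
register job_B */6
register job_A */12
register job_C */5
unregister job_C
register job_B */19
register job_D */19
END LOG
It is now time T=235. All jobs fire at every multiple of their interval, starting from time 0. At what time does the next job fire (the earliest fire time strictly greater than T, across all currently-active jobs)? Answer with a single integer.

Op 1: register job_F */10 -> active={job_F:*/10}
Op 2: register job_D */19 -> active={job_D:*/19, job_F:*/10}
Op 3: register job_A */8 -> active={job_A:*/8, job_D:*/19, job_F:*/10}
Op 4: register job_E */3 -> active={job_A:*/8, job_D:*/19, job_E:*/3, job_F:*/10}
Op 5: register job_E */9 -> active={job_A:*/8, job_D:*/19, job_E:*/9, job_F:*/10}
Op 6: register job_B */6 -> active={job_A:*/8, job_B:*/6, job_D:*/19, job_E:*/9, job_F:*/10}
Op 7: register job_A */12 -> active={job_A:*/12, job_B:*/6, job_D:*/19, job_E:*/9, job_F:*/10}
Op 8: register job_C */5 -> active={job_A:*/12, job_B:*/6, job_C:*/5, job_D:*/19, job_E:*/9, job_F:*/10}
Op 9: unregister job_C -> active={job_A:*/12, job_B:*/6, job_D:*/19, job_E:*/9, job_F:*/10}
Op 10: register job_B */19 -> active={job_A:*/12, job_B:*/19, job_D:*/19, job_E:*/9, job_F:*/10}
Op 11: register job_D */19 -> active={job_A:*/12, job_B:*/19, job_D:*/19, job_E:*/9, job_F:*/10}
  job_A: interval 12, next fire after T=235 is 240
  job_B: interval 19, next fire after T=235 is 247
  job_D: interval 19, next fire after T=235 is 247
  job_E: interval 9, next fire after T=235 is 243
  job_F: interval 10, next fire after T=235 is 240
Earliest fire time = 240 (job job_A)

Answer: 240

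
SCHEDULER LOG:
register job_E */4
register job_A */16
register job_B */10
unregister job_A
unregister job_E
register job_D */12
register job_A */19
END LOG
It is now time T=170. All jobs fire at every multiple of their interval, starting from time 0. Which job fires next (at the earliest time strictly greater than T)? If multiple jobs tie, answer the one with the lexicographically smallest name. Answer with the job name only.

Answer: job_A

Derivation:
Op 1: register job_E */4 -> active={job_E:*/4}
Op 2: register job_A */16 -> active={job_A:*/16, job_E:*/4}
Op 3: register job_B */10 -> active={job_A:*/16, job_B:*/10, job_E:*/4}
Op 4: unregister job_A -> active={job_B:*/10, job_E:*/4}
Op 5: unregister job_E -> active={job_B:*/10}
Op 6: register job_D */12 -> active={job_B:*/10, job_D:*/12}
Op 7: register job_A */19 -> active={job_A:*/19, job_B:*/10, job_D:*/12}
  job_A: interval 19, next fire after T=170 is 171
  job_B: interval 10, next fire after T=170 is 180
  job_D: interval 12, next fire after T=170 is 180
Earliest = 171, winner (lex tiebreak) = job_A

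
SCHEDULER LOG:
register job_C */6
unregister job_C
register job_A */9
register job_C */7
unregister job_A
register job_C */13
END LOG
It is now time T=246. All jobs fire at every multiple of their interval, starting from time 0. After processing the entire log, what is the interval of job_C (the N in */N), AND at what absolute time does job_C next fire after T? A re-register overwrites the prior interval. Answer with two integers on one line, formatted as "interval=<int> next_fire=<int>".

Op 1: register job_C */6 -> active={job_C:*/6}
Op 2: unregister job_C -> active={}
Op 3: register job_A */9 -> active={job_A:*/9}
Op 4: register job_C */7 -> active={job_A:*/9, job_C:*/7}
Op 5: unregister job_A -> active={job_C:*/7}
Op 6: register job_C */13 -> active={job_C:*/13}
Final interval of job_C = 13
Next fire of job_C after T=246: (246//13+1)*13 = 247

Answer: interval=13 next_fire=247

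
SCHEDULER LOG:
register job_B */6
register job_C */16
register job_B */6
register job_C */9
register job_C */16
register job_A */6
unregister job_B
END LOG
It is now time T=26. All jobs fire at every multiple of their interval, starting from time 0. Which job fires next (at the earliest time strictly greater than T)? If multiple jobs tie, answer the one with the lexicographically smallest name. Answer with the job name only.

Answer: job_A

Derivation:
Op 1: register job_B */6 -> active={job_B:*/6}
Op 2: register job_C */16 -> active={job_B:*/6, job_C:*/16}
Op 3: register job_B */6 -> active={job_B:*/6, job_C:*/16}
Op 4: register job_C */9 -> active={job_B:*/6, job_C:*/9}
Op 5: register job_C */16 -> active={job_B:*/6, job_C:*/16}
Op 6: register job_A */6 -> active={job_A:*/6, job_B:*/6, job_C:*/16}
Op 7: unregister job_B -> active={job_A:*/6, job_C:*/16}
  job_A: interval 6, next fire after T=26 is 30
  job_C: interval 16, next fire after T=26 is 32
Earliest = 30, winner (lex tiebreak) = job_A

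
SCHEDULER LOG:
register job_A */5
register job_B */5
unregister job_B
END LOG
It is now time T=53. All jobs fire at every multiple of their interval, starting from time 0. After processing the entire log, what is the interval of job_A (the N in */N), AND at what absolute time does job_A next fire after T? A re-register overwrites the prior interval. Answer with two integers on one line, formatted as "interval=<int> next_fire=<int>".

Op 1: register job_A */5 -> active={job_A:*/5}
Op 2: register job_B */5 -> active={job_A:*/5, job_B:*/5}
Op 3: unregister job_B -> active={job_A:*/5}
Final interval of job_A = 5
Next fire of job_A after T=53: (53//5+1)*5 = 55

Answer: interval=5 next_fire=55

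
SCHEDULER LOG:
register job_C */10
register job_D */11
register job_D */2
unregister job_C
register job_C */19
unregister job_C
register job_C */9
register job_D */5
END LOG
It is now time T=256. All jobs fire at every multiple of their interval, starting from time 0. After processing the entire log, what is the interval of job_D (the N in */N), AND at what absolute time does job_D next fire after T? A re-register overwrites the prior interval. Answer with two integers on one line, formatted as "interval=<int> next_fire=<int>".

Op 1: register job_C */10 -> active={job_C:*/10}
Op 2: register job_D */11 -> active={job_C:*/10, job_D:*/11}
Op 3: register job_D */2 -> active={job_C:*/10, job_D:*/2}
Op 4: unregister job_C -> active={job_D:*/2}
Op 5: register job_C */19 -> active={job_C:*/19, job_D:*/2}
Op 6: unregister job_C -> active={job_D:*/2}
Op 7: register job_C */9 -> active={job_C:*/9, job_D:*/2}
Op 8: register job_D */5 -> active={job_C:*/9, job_D:*/5}
Final interval of job_D = 5
Next fire of job_D after T=256: (256//5+1)*5 = 260

Answer: interval=5 next_fire=260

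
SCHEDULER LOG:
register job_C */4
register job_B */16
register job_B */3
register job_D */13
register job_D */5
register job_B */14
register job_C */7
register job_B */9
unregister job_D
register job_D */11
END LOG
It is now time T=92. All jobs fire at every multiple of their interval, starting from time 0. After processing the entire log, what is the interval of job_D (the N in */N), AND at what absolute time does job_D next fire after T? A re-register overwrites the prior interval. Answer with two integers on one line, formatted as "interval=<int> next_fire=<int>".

Op 1: register job_C */4 -> active={job_C:*/4}
Op 2: register job_B */16 -> active={job_B:*/16, job_C:*/4}
Op 3: register job_B */3 -> active={job_B:*/3, job_C:*/4}
Op 4: register job_D */13 -> active={job_B:*/3, job_C:*/4, job_D:*/13}
Op 5: register job_D */5 -> active={job_B:*/3, job_C:*/4, job_D:*/5}
Op 6: register job_B */14 -> active={job_B:*/14, job_C:*/4, job_D:*/5}
Op 7: register job_C */7 -> active={job_B:*/14, job_C:*/7, job_D:*/5}
Op 8: register job_B */9 -> active={job_B:*/9, job_C:*/7, job_D:*/5}
Op 9: unregister job_D -> active={job_B:*/9, job_C:*/7}
Op 10: register job_D */11 -> active={job_B:*/9, job_C:*/7, job_D:*/11}
Final interval of job_D = 11
Next fire of job_D after T=92: (92//11+1)*11 = 99

Answer: interval=11 next_fire=99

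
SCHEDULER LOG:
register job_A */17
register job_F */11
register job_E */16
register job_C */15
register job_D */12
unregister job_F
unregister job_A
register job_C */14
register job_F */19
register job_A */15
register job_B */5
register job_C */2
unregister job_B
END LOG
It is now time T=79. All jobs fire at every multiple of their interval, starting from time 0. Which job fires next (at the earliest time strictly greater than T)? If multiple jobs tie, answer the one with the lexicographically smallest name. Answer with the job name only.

Op 1: register job_A */17 -> active={job_A:*/17}
Op 2: register job_F */11 -> active={job_A:*/17, job_F:*/11}
Op 3: register job_E */16 -> active={job_A:*/17, job_E:*/16, job_F:*/11}
Op 4: register job_C */15 -> active={job_A:*/17, job_C:*/15, job_E:*/16, job_F:*/11}
Op 5: register job_D */12 -> active={job_A:*/17, job_C:*/15, job_D:*/12, job_E:*/16, job_F:*/11}
Op 6: unregister job_F -> active={job_A:*/17, job_C:*/15, job_D:*/12, job_E:*/16}
Op 7: unregister job_A -> active={job_C:*/15, job_D:*/12, job_E:*/16}
Op 8: register job_C */14 -> active={job_C:*/14, job_D:*/12, job_E:*/16}
Op 9: register job_F */19 -> active={job_C:*/14, job_D:*/12, job_E:*/16, job_F:*/19}
Op 10: register job_A */15 -> active={job_A:*/15, job_C:*/14, job_D:*/12, job_E:*/16, job_F:*/19}
Op 11: register job_B */5 -> active={job_A:*/15, job_B:*/5, job_C:*/14, job_D:*/12, job_E:*/16, job_F:*/19}
Op 12: register job_C */2 -> active={job_A:*/15, job_B:*/5, job_C:*/2, job_D:*/12, job_E:*/16, job_F:*/19}
Op 13: unregister job_B -> active={job_A:*/15, job_C:*/2, job_D:*/12, job_E:*/16, job_F:*/19}
  job_A: interval 15, next fire after T=79 is 90
  job_C: interval 2, next fire after T=79 is 80
  job_D: interval 12, next fire after T=79 is 84
  job_E: interval 16, next fire after T=79 is 80
  job_F: interval 19, next fire after T=79 is 95
Earliest = 80, winner (lex tiebreak) = job_C

Answer: job_C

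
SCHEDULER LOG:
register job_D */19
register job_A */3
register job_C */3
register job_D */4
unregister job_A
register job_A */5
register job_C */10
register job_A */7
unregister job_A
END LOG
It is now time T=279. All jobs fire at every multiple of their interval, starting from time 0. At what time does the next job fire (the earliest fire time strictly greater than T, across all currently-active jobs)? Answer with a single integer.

Answer: 280

Derivation:
Op 1: register job_D */19 -> active={job_D:*/19}
Op 2: register job_A */3 -> active={job_A:*/3, job_D:*/19}
Op 3: register job_C */3 -> active={job_A:*/3, job_C:*/3, job_D:*/19}
Op 4: register job_D */4 -> active={job_A:*/3, job_C:*/3, job_D:*/4}
Op 5: unregister job_A -> active={job_C:*/3, job_D:*/4}
Op 6: register job_A */5 -> active={job_A:*/5, job_C:*/3, job_D:*/4}
Op 7: register job_C */10 -> active={job_A:*/5, job_C:*/10, job_D:*/4}
Op 8: register job_A */7 -> active={job_A:*/7, job_C:*/10, job_D:*/4}
Op 9: unregister job_A -> active={job_C:*/10, job_D:*/4}
  job_C: interval 10, next fire after T=279 is 280
  job_D: interval 4, next fire after T=279 is 280
Earliest fire time = 280 (job job_C)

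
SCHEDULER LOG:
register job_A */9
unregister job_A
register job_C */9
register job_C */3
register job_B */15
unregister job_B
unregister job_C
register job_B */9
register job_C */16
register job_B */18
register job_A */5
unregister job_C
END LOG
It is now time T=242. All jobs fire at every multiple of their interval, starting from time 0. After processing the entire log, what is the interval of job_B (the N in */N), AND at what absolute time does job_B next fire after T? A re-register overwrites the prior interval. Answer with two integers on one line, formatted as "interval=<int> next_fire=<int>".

Answer: interval=18 next_fire=252

Derivation:
Op 1: register job_A */9 -> active={job_A:*/9}
Op 2: unregister job_A -> active={}
Op 3: register job_C */9 -> active={job_C:*/9}
Op 4: register job_C */3 -> active={job_C:*/3}
Op 5: register job_B */15 -> active={job_B:*/15, job_C:*/3}
Op 6: unregister job_B -> active={job_C:*/3}
Op 7: unregister job_C -> active={}
Op 8: register job_B */9 -> active={job_B:*/9}
Op 9: register job_C */16 -> active={job_B:*/9, job_C:*/16}
Op 10: register job_B */18 -> active={job_B:*/18, job_C:*/16}
Op 11: register job_A */5 -> active={job_A:*/5, job_B:*/18, job_C:*/16}
Op 12: unregister job_C -> active={job_A:*/5, job_B:*/18}
Final interval of job_B = 18
Next fire of job_B after T=242: (242//18+1)*18 = 252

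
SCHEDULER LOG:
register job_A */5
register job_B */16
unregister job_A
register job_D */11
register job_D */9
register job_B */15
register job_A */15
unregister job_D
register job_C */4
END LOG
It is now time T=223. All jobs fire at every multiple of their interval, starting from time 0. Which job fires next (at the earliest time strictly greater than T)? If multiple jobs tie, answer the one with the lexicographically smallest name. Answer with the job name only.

Answer: job_C

Derivation:
Op 1: register job_A */5 -> active={job_A:*/5}
Op 2: register job_B */16 -> active={job_A:*/5, job_B:*/16}
Op 3: unregister job_A -> active={job_B:*/16}
Op 4: register job_D */11 -> active={job_B:*/16, job_D:*/11}
Op 5: register job_D */9 -> active={job_B:*/16, job_D:*/9}
Op 6: register job_B */15 -> active={job_B:*/15, job_D:*/9}
Op 7: register job_A */15 -> active={job_A:*/15, job_B:*/15, job_D:*/9}
Op 8: unregister job_D -> active={job_A:*/15, job_B:*/15}
Op 9: register job_C */4 -> active={job_A:*/15, job_B:*/15, job_C:*/4}
  job_A: interval 15, next fire after T=223 is 225
  job_B: interval 15, next fire after T=223 is 225
  job_C: interval 4, next fire after T=223 is 224
Earliest = 224, winner (lex tiebreak) = job_C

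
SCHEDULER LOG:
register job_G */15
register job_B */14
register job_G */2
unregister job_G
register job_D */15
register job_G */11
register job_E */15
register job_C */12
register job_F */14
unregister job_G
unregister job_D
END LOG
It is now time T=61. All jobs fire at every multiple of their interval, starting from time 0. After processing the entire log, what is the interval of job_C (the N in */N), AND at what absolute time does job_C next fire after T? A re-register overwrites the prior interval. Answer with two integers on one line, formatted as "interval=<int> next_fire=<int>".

Answer: interval=12 next_fire=72

Derivation:
Op 1: register job_G */15 -> active={job_G:*/15}
Op 2: register job_B */14 -> active={job_B:*/14, job_G:*/15}
Op 3: register job_G */2 -> active={job_B:*/14, job_G:*/2}
Op 4: unregister job_G -> active={job_B:*/14}
Op 5: register job_D */15 -> active={job_B:*/14, job_D:*/15}
Op 6: register job_G */11 -> active={job_B:*/14, job_D:*/15, job_G:*/11}
Op 7: register job_E */15 -> active={job_B:*/14, job_D:*/15, job_E:*/15, job_G:*/11}
Op 8: register job_C */12 -> active={job_B:*/14, job_C:*/12, job_D:*/15, job_E:*/15, job_G:*/11}
Op 9: register job_F */14 -> active={job_B:*/14, job_C:*/12, job_D:*/15, job_E:*/15, job_F:*/14, job_G:*/11}
Op 10: unregister job_G -> active={job_B:*/14, job_C:*/12, job_D:*/15, job_E:*/15, job_F:*/14}
Op 11: unregister job_D -> active={job_B:*/14, job_C:*/12, job_E:*/15, job_F:*/14}
Final interval of job_C = 12
Next fire of job_C after T=61: (61//12+1)*12 = 72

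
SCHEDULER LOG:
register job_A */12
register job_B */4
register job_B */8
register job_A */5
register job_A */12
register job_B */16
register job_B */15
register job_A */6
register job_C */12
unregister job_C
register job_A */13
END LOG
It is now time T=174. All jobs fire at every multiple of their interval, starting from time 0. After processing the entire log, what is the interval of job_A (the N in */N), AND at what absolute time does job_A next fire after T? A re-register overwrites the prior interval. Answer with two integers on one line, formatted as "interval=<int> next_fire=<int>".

Op 1: register job_A */12 -> active={job_A:*/12}
Op 2: register job_B */4 -> active={job_A:*/12, job_B:*/4}
Op 3: register job_B */8 -> active={job_A:*/12, job_B:*/8}
Op 4: register job_A */5 -> active={job_A:*/5, job_B:*/8}
Op 5: register job_A */12 -> active={job_A:*/12, job_B:*/8}
Op 6: register job_B */16 -> active={job_A:*/12, job_B:*/16}
Op 7: register job_B */15 -> active={job_A:*/12, job_B:*/15}
Op 8: register job_A */6 -> active={job_A:*/6, job_B:*/15}
Op 9: register job_C */12 -> active={job_A:*/6, job_B:*/15, job_C:*/12}
Op 10: unregister job_C -> active={job_A:*/6, job_B:*/15}
Op 11: register job_A */13 -> active={job_A:*/13, job_B:*/15}
Final interval of job_A = 13
Next fire of job_A after T=174: (174//13+1)*13 = 182

Answer: interval=13 next_fire=182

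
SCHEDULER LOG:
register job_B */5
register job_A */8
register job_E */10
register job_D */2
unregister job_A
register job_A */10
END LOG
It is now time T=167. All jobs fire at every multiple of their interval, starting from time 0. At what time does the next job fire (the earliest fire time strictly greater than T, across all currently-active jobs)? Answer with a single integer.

Op 1: register job_B */5 -> active={job_B:*/5}
Op 2: register job_A */8 -> active={job_A:*/8, job_B:*/5}
Op 3: register job_E */10 -> active={job_A:*/8, job_B:*/5, job_E:*/10}
Op 4: register job_D */2 -> active={job_A:*/8, job_B:*/5, job_D:*/2, job_E:*/10}
Op 5: unregister job_A -> active={job_B:*/5, job_D:*/2, job_E:*/10}
Op 6: register job_A */10 -> active={job_A:*/10, job_B:*/5, job_D:*/2, job_E:*/10}
  job_A: interval 10, next fire after T=167 is 170
  job_B: interval 5, next fire after T=167 is 170
  job_D: interval 2, next fire after T=167 is 168
  job_E: interval 10, next fire after T=167 is 170
Earliest fire time = 168 (job job_D)

Answer: 168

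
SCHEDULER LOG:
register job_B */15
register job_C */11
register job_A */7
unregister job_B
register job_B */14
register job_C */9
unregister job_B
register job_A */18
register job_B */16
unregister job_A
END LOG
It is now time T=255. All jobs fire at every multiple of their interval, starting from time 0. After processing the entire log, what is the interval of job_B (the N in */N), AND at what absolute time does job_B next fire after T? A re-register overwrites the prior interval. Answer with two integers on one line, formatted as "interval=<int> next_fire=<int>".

Answer: interval=16 next_fire=256

Derivation:
Op 1: register job_B */15 -> active={job_B:*/15}
Op 2: register job_C */11 -> active={job_B:*/15, job_C:*/11}
Op 3: register job_A */7 -> active={job_A:*/7, job_B:*/15, job_C:*/11}
Op 4: unregister job_B -> active={job_A:*/7, job_C:*/11}
Op 5: register job_B */14 -> active={job_A:*/7, job_B:*/14, job_C:*/11}
Op 6: register job_C */9 -> active={job_A:*/7, job_B:*/14, job_C:*/9}
Op 7: unregister job_B -> active={job_A:*/7, job_C:*/9}
Op 8: register job_A */18 -> active={job_A:*/18, job_C:*/9}
Op 9: register job_B */16 -> active={job_A:*/18, job_B:*/16, job_C:*/9}
Op 10: unregister job_A -> active={job_B:*/16, job_C:*/9}
Final interval of job_B = 16
Next fire of job_B after T=255: (255//16+1)*16 = 256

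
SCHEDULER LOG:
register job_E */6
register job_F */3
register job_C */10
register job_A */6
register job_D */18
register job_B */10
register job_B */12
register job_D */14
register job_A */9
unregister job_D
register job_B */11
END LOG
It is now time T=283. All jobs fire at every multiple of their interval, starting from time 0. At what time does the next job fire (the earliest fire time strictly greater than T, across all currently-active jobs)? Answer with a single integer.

Op 1: register job_E */6 -> active={job_E:*/6}
Op 2: register job_F */3 -> active={job_E:*/6, job_F:*/3}
Op 3: register job_C */10 -> active={job_C:*/10, job_E:*/6, job_F:*/3}
Op 4: register job_A */6 -> active={job_A:*/6, job_C:*/10, job_E:*/6, job_F:*/3}
Op 5: register job_D */18 -> active={job_A:*/6, job_C:*/10, job_D:*/18, job_E:*/6, job_F:*/3}
Op 6: register job_B */10 -> active={job_A:*/6, job_B:*/10, job_C:*/10, job_D:*/18, job_E:*/6, job_F:*/3}
Op 7: register job_B */12 -> active={job_A:*/6, job_B:*/12, job_C:*/10, job_D:*/18, job_E:*/6, job_F:*/3}
Op 8: register job_D */14 -> active={job_A:*/6, job_B:*/12, job_C:*/10, job_D:*/14, job_E:*/6, job_F:*/3}
Op 9: register job_A */9 -> active={job_A:*/9, job_B:*/12, job_C:*/10, job_D:*/14, job_E:*/6, job_F:*/3}
Op 10: unregister job_D -> active={job_A:*/9, job_B:*/12, job_C:*/10, job_E:*/6, job_F:*/3}
Op 11: register job_B */11 -> active={job_A:*/9, job_B:*/11, job_C:*/10, job_E:*/6, job_F:*/3}
  job_A: interval 9, next fire after T=283 is 288
  job_B: interval 11, next fire after T=283 is 286
  job_C: interval 10, next fire after T=283 is 290
  job_E: interval 6, next fire after T=283 is 288
  job_F: interval 3, next fire after T=283 is 285
Earliest fire time = 285 (job job_F)

Answer: 285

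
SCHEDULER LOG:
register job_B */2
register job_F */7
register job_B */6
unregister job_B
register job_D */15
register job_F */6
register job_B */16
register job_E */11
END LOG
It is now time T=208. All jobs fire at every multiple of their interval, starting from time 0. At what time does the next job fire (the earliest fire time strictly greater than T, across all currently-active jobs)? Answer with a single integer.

Op 1: register job_B */2 -> active={job_B:*/2}
Op 2: register job_F */7 -> active={job_B:*/2, job_F:*/7}
Op 3: register job_B */6 -> active={job_B:*/6, job_F:*/7}
Op 4: unregister job_B -> active={job_F:*/7}
Op 5: register job_D */15 -> active={job_D:*/15, job_F:*/7}
Op 6: register job_F */6 -> active={job_D:*/15, job_F:*/6}
Op 7: register job_B */16 -> active={job_B:*/16, job_D:*/15, job_F:*/6}
Op 8: register job_E */11 -> active={job_B:*/16, job_D:*/15, job_E:*/11, job_F:*/6}
  job_B: interval 16, next fire after T=208 is 224
  job_D: interval 15, next fire after T=208 is 210
  job_E: interval 11, next fire after T=208 is 209
  job_F: interval 6, next fire after T=208 is 210
Earliest fire time = 209 (job job_E)

Answer: 209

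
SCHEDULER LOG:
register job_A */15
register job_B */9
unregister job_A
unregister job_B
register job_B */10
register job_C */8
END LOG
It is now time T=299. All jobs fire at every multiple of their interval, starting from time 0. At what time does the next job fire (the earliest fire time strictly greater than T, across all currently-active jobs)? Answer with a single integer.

Op 1: register job_A */15 -> active={job_A:*/15}
Op 2: register job_B */9 -> active={job_A:*/15, job_B:*/9}
Op 3: unregister job_A -> active={job_B:*/9}
Op 4: unregister job_B -> active={}
Op 5: register job_B */10 -> active={job_B:*/10}
Op 6: register job_C */8 -> active={job_B:*/10, job_C:*/8}
  job_B: interval 10, next fire after T=299 is 300
  job_C: interval 8, next fire after T=299 is 304
Earliest fire time = 300 (job job_B)

Answer: 300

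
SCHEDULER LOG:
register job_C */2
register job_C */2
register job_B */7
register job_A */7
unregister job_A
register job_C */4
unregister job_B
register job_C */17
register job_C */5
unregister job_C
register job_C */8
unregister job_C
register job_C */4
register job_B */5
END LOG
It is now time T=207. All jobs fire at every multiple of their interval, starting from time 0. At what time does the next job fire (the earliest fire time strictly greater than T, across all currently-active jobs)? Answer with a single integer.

Answer: 208

Derivation:
Op 1: register job_C */2 -> active={job_C:*/2}
Op 2: register job_C */2 -> active={job_C:*/2}
Op 3: register job_B */7 -> active={job_B:*/7, job_C:*/2}
Op 4: register job_A */7 -> active={job_A:*/7, job_B:*/7, job_C:*/2}
Op 5: unregister job_A -> active={job_B:*/7, job_C:*/2}
Op 6: register job_C */4 -> active={job_B:*/7, job_C:*/4}
Op 7: unregister job_B -> active={job_C:*/4}
Op 8: register job_C */17 -> active={job_C:*/17}
Op 9: register job_C */5 -> active={job_C:*/5}
Op 10: unregister job_C -> active={}
Op 11: register job_C */8 -> active={job_C:*/8}
Op 12: unregister job_C -> active={}
Op 13: register job_C */4 -> active={job_C:*/4}
Op 14: register job_B */5 -> active={job_B:*/5, job_C:*/4}
  job_B: interval 5, next fire after T=207 is 210
  job_C: interval 4, next fire after T=207 is 208
Earliest fire time = 208 (job job_C)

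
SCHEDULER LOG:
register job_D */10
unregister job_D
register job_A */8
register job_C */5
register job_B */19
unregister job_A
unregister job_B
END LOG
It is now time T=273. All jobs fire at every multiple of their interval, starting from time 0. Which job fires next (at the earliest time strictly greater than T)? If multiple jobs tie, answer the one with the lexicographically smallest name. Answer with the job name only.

Op 1: register job_D */10 -> active={job_D:*/10}
Op 2: unregister job_D -> active={}
Op 3: register job_A */8 -> active={job_A:*/8}
Op 4: register job_C */5 -> active={job_A:*/8, job_C:*/5}
Op 5: register job_B */19 -> active={job_A:*/8, job_B:*/19, job_C:*/5}
Op 6: unregister job_A -> active={job_B:*/19, job_C:*/5}
Op 7: unregister job_B -> active={job_C:*/5}
  job_C: interval 5, next fire after T=273 is 275
Earliest = 275, winner (lex tiebreak) = job_C

Answer: job_C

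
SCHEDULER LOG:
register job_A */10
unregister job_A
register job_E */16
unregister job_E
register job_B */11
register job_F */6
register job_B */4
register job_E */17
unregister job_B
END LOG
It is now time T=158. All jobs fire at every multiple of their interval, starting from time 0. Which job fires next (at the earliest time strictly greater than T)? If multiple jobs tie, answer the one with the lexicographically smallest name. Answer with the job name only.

Op 1: register job_A */10 -> active={job_A:*/10}
Op 2: unregister job_A -> active={}
Op 3: register job_E */16 -> active={job_E:*/16}
Op 4: unregister job_E -> active={}
Op 5: register job_B */11 -> active={job_B:*/11}
Op 6: register job_F */6 -> active={job_B:*/11, job_F:*/6}
Op 7: register job_B */4 -> active={job_B:*/4, job_F:*/6}
Op 8: register job_E */17 -> active={job_B:*/4, job_E:*/17, job_F:*/6}
Op 9: unregister job_B -> active={job_E:*/17, job_F:*/6}
  job_E: interval 17, next fire after T=158 is 170
  job_F: interval 6, next fire after T=158 is 162
Earliest = 162, winner (lex tiebreak) = job_F

Answer: job_F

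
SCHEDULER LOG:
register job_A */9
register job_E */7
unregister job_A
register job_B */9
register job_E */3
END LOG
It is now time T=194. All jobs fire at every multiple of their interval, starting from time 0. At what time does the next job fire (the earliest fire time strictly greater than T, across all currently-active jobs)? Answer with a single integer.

Answer: 195

Derivation:
Op 1: register job_A */9 -> active={job_A:*/9}
Op 2: register job_E */7 -> active={job_A:*/9, job_E:*/7}
Op 3: unregister job_A -> active={job_E:*/7}
Op 4: register job_B */9 -> active={job_B:*/9, job_E:*/7}
Op 5: register job_E */3 -> active={job_B:*/9, job_E:*/3}
  job_B: interval 9, next fire after T=194 is 198
  job_E: interval 3, next fire after T=194 is 195
Earliest fire time = 195 (job job_E)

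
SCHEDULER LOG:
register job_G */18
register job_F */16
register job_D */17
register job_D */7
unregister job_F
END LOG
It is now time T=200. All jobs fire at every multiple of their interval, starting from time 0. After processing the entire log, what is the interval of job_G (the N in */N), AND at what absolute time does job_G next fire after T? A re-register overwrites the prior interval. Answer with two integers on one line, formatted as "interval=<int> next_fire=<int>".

Op 1: register job_G */18 -> active={job_G:*/18}
Op 2: register job_F */16 -> active={job_F:*/16, job_G:*/18}
Op 3: register job_D */17 -> active={job_D:*/17, job_F:*/16, job_G:*/18}
Op 4: register job_D */7 -> active={job_D:*/7, job_F:*/16, job_G:*/18}
Op 5: unregister job_F -> active={job_D:*/7, job_G:*/18}
Final interval of job_G = 18
Next fire of job_G after T=200: (200//18+1)*18 = 216

Answer: interval=18 next_fire=216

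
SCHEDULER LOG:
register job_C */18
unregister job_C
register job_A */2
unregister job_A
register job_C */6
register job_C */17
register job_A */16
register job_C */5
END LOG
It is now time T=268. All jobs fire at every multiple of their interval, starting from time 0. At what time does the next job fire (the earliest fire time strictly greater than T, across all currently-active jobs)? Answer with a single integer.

Answer: 270

Derivation:
Op 1: register job_C */18 -> active={job_C:*/18}
Op 2: unregister job_C -> active={}
Op 3: register job_A */2 -> active={job_A:*/2}
Op 4: unregister job_A -> active={}
Op 5: register job_C */6 -> active={job_C:*/6}
Op 6: register job_C */17 -> active={job_C:*/17}
Op 7: register job_A */16 -> active={job_A:*/16, job_C:*/17}
Op 8: register job_C */5 -> active={job_A:*/16, job_C:*/5}
  job_A: interval 16, next fire after T=268 is 272
  job_C: interval 5, next fire after T=268 is 270
Earliest fire time = 270 (job job_C)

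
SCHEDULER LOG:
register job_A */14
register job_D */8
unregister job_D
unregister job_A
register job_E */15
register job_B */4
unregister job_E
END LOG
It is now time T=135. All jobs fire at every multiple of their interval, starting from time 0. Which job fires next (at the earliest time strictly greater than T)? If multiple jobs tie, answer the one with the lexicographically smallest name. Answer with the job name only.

Answer: job_B

Derivation:
Op 1: register job_A */14 -> active={job_A:*/14}
Op 2: register job_D */8 -> active={job_A:*/14, job_D:*/8}
Op 3: unregister job_D -> active={job_A:*/14}
Op 4: unregister job_A -> active={}
Op 5: register job_E */15 -> active={job_E:*/15}
Op 6: register job_B */4 -> active={job_B:*/4, job_E:*/15}
Op 7: unregister job_E -> active={job_B:*/4}
  job_B: interval 4, next fire after T=135 is 136
Earliest = 136, winner (lex tiebreak) = job_B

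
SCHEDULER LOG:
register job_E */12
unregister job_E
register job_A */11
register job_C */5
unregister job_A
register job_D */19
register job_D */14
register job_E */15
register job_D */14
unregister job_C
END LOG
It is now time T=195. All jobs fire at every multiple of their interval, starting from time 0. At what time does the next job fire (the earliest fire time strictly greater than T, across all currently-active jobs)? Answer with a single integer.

Answer: 196

Derivation:
Op 1: register job_E */12 -> active={job_E:*/12}
Op 2: unregister job_E -> active={}
Op 3: register job_A */11 -> active={job_A:*/11}
Op 4: register job_C */5 -> active={job_A:*/11, job_C:*/5}
Op 5: unregister job_A -> active={job_C:*/5}
Op 6: register job_D */19 -> active={job_C:*/5, job_D:*/19}
Op 7: register job_D */14 -> active={job_C:*/5, job_D:*/14}
Op 8: register job_E */15 -> active={job_C:*/5, job_D:*/14, job_E:*/15}
Op 9: register job_D */14 -> active={job_C:*/5, job_D:*/14, job_E:*/15}
Op 10: unregister job_C -> active={job_D:*/14, job_E:*/15}
  job_D: interval 14, next fire after T=195 is 196
  job_E: interval 15, next fire after T=195 is 210
Earliest fire time = 196 (job job_D)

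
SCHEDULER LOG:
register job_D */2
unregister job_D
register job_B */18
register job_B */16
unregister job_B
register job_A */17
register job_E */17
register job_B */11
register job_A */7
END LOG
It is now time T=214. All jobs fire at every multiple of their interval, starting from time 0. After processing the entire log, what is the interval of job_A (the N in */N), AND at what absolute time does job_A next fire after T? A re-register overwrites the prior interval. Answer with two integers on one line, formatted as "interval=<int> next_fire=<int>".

Answer: interval=7 next_fire=217

Derivation:
Op 1: register job_D */2 -> active={job_D:*/2}
Op 2: unregister job_D -> active={}
Op 3: register job_B */18 -> active={job_B:*/18}
Op 4: register job_B */16 -> active={job_B:*/16}
Op 5: unregister job_B -> active={}
Op 6: register job_A */17 -> active={job_A:*/17}
Op 7: register job_E */17 -> active={job_A:*/17, job_E:*/17}
Op 8: register job_B */11 -> active={job_A:*/17, job_B:*/11, job_E:*/17}
Op 9: register job_A */7 -> active={job_A:*/7, job_B:*/11, job_E:*/17}
Final interval of job_A = 7
Next fire of job_A after T=214: (214//7+1)*7 = 217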